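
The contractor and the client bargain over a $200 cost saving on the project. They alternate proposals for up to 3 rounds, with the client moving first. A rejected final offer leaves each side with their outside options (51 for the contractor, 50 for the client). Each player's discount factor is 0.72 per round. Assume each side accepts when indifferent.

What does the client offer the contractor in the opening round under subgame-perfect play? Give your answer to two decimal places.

Work backward from the last round.
Round 3 (the client proposes): the contractor gets 51 if talks fail, so the client offers 51 and keeps 149.
Round 2 (the contractor proposes): the client can get 149 next round, worth 0.72 × 149 = 107.28 now. The contractor offers 107.28 and keeps 200 − 107.28 = 92.72.
Round 1 (the client proposes): the contractor can get 92.72 next round, worth 0.72 × 92.72 = 66.7584 now. The client offers 66.7584 and keeps 200 − 66.7584 = 133.2416.

66.76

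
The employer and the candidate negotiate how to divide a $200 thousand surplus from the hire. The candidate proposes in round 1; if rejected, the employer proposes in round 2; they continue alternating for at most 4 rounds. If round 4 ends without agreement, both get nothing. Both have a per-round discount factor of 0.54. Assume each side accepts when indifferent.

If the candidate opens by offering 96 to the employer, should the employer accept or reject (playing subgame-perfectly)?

Work out the employer's continuation value if the offer is rejected.
Round 4 (the employer proposes): the candidate will accept anything ≥ 0, so the employer offers 0 and keeps 200.
Round 3 (the candidate proposes): the employer can get 200 next round, worth 0.54 × 200 = 108 now; the candidate offers that and keeps 92.
Round 2 (the employer proposes): the candidate can get 92 next round, worth 0.54 × 92 = 49.68 now. The employer offers 49.68 and keeps 200 − 49.68 = 150.32.
So by rejecting in round 1, the employer gets 150.32 next round, worth 0.54 × 150.32 = 81.1728 now.
Offer 96 ≥ 81.1728, so the employer accepts.

Accept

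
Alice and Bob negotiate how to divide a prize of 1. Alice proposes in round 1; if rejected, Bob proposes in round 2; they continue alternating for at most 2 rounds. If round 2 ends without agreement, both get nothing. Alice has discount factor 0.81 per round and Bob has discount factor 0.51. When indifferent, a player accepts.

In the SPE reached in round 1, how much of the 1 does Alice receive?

0.49

Round 2 (Bob proposes): Alice will accept anything ≥ 0, so Bob offers 0 and keeps 1.
Round 1 (Alice proposes): Bob can get 1 next round, worth 0.51 × 1 = 0.51 now, so Alice offers 0.51, keeping 0.49.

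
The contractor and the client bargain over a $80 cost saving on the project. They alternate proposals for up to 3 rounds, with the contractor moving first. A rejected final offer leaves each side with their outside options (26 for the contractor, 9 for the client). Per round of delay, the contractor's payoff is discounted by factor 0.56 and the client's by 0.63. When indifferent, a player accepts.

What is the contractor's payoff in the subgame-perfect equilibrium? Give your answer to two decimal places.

Round 3 (the contractor proposes): the client gets 9 if talks fail, so the contractor offers 9 and keeps 71.
Round 2 (the client proposes): the contractor can get 71 next round, worth 0.56 × 71 = 39.76 now. The client offers 39.76 and keeps 80 − 39.76 = 40.24.
Round 1 (the contractor proposes): the client can get 40.24 next round, worth 0.63 × 40.24 = 25.3512 now; the contractor offers that and keeps 54.6488.

54.65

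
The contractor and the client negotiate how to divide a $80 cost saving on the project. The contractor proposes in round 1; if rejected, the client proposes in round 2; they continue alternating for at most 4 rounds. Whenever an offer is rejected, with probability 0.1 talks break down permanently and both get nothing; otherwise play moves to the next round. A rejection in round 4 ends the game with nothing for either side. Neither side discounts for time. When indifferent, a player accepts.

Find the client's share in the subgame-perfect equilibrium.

65.52

By backward induction:
Round 4 (the client proposes): rejection yields 0 for the contractor; the client offers 0 and keeps 80.
Round 3 (the contractor proposes): rejecting gives the client an expected 0.9 × 80 = 72; the contractor offers that and keeps 8.
Round 2 (the client proposes): rejecting gives the contractor an expected 0.9 × 8 = 7.2, so the client offers 7.2, keeping 72.8.
Round 1 (the contractor proposes): rejecting gives the client an expected 0.9 × 72.8 = 65.52. The contractor offers 65.52 and keeps 80 − 65.52 = 14.48.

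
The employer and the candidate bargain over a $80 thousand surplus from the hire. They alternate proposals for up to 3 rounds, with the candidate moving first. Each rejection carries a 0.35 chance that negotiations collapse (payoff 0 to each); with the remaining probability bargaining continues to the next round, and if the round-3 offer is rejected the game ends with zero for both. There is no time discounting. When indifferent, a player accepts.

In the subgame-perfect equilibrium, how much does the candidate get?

Round 3 (the candidate proposes): rejection yields 0 for the employer; the candidate offers 0 and keeps 80.
Round 2 (the employer proposes): rejecting gives the candidate an expected 0.65 × 80 = 52. The employer offers 52 and keeps 80 − 52 = 28.
Round 1 (the candidate proposes): rejecting gives the employer an expected 0.65 × 28 = 18.2; the candidate offers that and keeps 61.8.

61.8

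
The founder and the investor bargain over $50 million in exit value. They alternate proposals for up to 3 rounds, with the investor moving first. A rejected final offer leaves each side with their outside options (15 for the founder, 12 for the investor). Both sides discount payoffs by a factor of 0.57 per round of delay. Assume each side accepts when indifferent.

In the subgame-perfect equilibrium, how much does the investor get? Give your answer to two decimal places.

By backward induction:
Round 3 (the investor proposes): the founder gets 15 if talks fail, so the investor offers 15 and keeps 35.
Round 2 (the founder proposes): the investor can get 35 next round, worth 0.57 × 35 = 19.95 now, so the founder offers 19.95, keeping 30.05.
Round 1 (the investor proposes): the founder can get 30.05 next round, worth 0.57 × 30.05 = 17.1285 now. The investor offers 17.1285 and keeps 50 − 17.1285 = 32.8715.

32.87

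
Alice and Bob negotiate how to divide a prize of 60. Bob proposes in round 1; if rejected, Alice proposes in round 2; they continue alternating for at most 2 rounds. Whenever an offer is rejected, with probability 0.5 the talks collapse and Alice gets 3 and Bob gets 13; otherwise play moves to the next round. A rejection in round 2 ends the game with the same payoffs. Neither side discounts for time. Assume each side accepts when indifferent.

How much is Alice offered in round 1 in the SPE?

25

Round 2 (Alice proposes): Bob gets 13 if talks fail, so Alice offers 13 and keeps 47.
Round 1 (Bob proposes): rejecting gives Alice an expected 0.5 × 47 + 0.5 × 3 = 25, so Bob offers 25, keeping 35.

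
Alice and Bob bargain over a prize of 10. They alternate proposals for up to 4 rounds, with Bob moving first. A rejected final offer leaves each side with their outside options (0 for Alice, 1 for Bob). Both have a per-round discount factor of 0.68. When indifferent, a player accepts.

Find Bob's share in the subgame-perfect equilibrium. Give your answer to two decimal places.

4.99

By backward induction:
Round 4 (Alice proposes): Bob gets 1 if talks fail, so Alice offers 1 and keeps 9.
Round 3 (Bob proposes): Alice can get 9 next round, worth 0.68 × 9 = 6.12 now, so Bob offers 6.12, keeping 3.88.
Round 2 (Alice proposes): Bob can get 3.88 next round, worth 0.68 × 3.88 = 2.6384 now; Alice offers that and keeps 7.3616.
Round 1 (Bob proposes): Alice can get 7.3616 next round, worth 0.68 × 7.3616 = 5.005888 now, so Bob offers 5.005888, keeping 4.994112.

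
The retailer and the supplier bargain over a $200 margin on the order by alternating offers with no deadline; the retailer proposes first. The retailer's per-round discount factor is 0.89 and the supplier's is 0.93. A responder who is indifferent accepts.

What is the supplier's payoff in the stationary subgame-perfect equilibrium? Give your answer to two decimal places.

118.75

In a stationary SPE each proposer offers the other exactly their discounted continuation value.
If the retailer keeps x when proposing and the supplier keeps y when proposing, then x = 200 − 0.93y and y = 200 − 0.89x.
Solving: x = 200(1 − 0.93) / (1 − 0.89·0.93) = 14 / 0.1723 ≈ 81.2536.
The supplier gets 200 − 81.2536 ≈ 118.7464.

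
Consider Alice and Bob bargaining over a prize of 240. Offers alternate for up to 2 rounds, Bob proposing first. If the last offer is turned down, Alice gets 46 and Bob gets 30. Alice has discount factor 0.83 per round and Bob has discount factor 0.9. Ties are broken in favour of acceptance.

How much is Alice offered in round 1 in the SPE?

174.3

Work backward from the last round.
Round 2 (Alice proposes): Bob gets 30 if talks fail, so Alice offers 30 and keeps 210.
Round 1 (Bob proposes): Alice can get 210 next round, worth 0.83 × 210 = 174.3 now; Bob offers that and keeps 65.7.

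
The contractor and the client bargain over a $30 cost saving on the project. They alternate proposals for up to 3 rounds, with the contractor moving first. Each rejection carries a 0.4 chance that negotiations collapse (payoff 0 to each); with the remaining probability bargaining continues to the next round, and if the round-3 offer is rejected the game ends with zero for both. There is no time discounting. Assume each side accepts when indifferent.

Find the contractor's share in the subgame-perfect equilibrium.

By backward induction:
Round 3 (the contractor proposes): the client will accept anything ≥ 0, so the contractor offers 0 and keeps 30.
Round 2 (the client proposes): rejecting gives the contractor an expected 0.6 × 30 = 18. The client offers 18 and keeps 30 − 18 = 12.
Round 1 (the contractor proposes): rejecting gives the client an expected 0.6 × 12 = 7.2; the contractor offers that and keeps 22.8.

22.8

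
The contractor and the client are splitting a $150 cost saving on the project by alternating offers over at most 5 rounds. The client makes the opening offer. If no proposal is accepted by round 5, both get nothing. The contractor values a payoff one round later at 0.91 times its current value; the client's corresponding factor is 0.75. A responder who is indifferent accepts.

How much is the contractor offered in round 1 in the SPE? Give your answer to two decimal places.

57.42

Round 5 (the client proposes): rejection yields 0 for the contractor; the client offers 0 and keeps 150.
Round 4 (the contractor proposes): the client can get 150 next round, worth 0.75 × 150 = 112.5 now; the contractor offers that and keeps 37.5.
Round 3 (the client proposes): the contractor can get 37.5 next round, worth 0.91 × 37.5 = 34.125 now; the client offers that and keeps 115.875.
Round 2 (the contractor proposes): the client can get 115.875 next round, worth 0.75 × 115.875 = 86.90625 now, so the contractor offers 86.90625, keeping 63.09375.
Round 1 (the client proposes): the contractor can get 63.09375 next round, worth 0.91 × 63.09375 = 57.4153125 now, so the client offers 57.4153125, keeping 92.5846875.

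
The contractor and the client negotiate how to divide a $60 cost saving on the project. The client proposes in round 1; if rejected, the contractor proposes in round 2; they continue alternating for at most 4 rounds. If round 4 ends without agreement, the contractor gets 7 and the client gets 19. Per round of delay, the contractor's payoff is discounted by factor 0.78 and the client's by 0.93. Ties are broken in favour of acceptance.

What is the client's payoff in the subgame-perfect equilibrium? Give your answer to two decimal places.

33.53

Round 4 (the contractor proposes): the client gets 19 if talks fail, so the contractor offers 19 and keeps 41.
Round 3 (the client proposes): the contractor can get 41 next round, worth 0.78 × 41 = 31.98 now; the client offers that and keeps 28.02.
Round 2 (the contractor proposes): the client can get 28.02 next round, worth 0.93 × 28.02 = 26.0586 now. The contractor offers 26.0586 and keeps 60 − 26.0586 = 33.9414.
Round 1 (the client proposes): the contractor can get 33.9414 next round, worth 0.78 × 33.9414 = 26.474292 now; the client offers that and keeps 33.525708.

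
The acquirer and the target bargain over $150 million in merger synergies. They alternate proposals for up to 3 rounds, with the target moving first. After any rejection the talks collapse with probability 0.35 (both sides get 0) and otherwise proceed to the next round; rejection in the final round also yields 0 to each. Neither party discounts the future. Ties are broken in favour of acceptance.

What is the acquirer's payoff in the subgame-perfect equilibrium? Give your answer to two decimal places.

34.13

By backward induction:
Round 3 (the target proposes): the acquirer will accept anything ≥ 0, so the target offers 0 and keeps 150.
Round 2 (the acquirer proposes): rejecting gives the target an expected 0.65 × 150 = 97.5. The acquirer offers 97.5 and keeps 150 − 97.5 = 52.5.
Round 1 (the target proposes): rejecting gives the acquirer an expected 0.65 × 52.5 = 34.125; the target offers that and keeps 115.875.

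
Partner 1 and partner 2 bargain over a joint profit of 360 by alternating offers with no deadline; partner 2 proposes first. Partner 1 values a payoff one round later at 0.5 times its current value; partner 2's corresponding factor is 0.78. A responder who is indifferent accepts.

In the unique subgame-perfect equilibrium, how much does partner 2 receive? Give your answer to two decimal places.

Let x be partner 2's share when partner 2 proposes and y be partner 1's share when partner 1 proposes.
Partner 1 accepts iff offered ≥ 0.5·y, so x = 360 − 0.5y. Symmetrically y = 360 − 0.78x.
Substituting: x = 360 − 0.5(360 − 0.78x), giving x(1 − 0.78·0.5) = 360(1 − 0.5).
So x = 360 × 0.5 / 0.61 ≈ 295.0820, and partner 1 receives 360 − x ≈ 64.9180.

295.08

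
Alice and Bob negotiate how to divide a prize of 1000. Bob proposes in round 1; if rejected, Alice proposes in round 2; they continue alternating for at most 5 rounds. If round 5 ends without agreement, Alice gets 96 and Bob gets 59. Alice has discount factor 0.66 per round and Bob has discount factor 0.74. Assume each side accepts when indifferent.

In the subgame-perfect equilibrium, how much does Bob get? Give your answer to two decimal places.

Round 5 (Bob proposes): Alice gets 96 if talks fail, so Bob offers 96 and keeps 904.
Round 4 (Alice proposes): Bob can get 904 next round, worth 0.74 × 904 = 668.96 now; Alice offers that and keeps 331.04.
Round 3 (Bob proposes): Alice can get 331.04 next round, worth 0.66 × 331.04 = 218.4864 now; Bob offers that and keeps 781.5136.
Round 2 (Alice proposes): Bob can get 781.5136 next round, worth 0.74 × 781.5136 = 578.320064 now, so Alice offers 578.320064, keeping 421.679936.
Round 1 (Bob proposes): Alice can get 421.679936 next round, worth 0.66 × 421.679936 = 278.30875776 now; Bob offers that and keeps 721.69124224.

721.69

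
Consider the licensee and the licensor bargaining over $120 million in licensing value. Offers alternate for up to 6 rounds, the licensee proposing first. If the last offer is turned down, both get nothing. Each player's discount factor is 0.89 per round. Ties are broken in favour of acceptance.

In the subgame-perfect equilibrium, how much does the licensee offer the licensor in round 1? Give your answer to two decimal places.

Solve by backward induction from round 6.
Round 6 (the licensor proposes): rejection yields 0 for the licensee; the licensor offers 0 and keeps 120.
Round 5 (the licensee proposes): the licensor can get 120 next round, worth 0.89 × 120 = 106.8 now; the licensee offers that and keeps 13.2.
Round 4 (the licensor proposes): the licensee can get 13.2 next round, worth 0.89 × 13.2 = 11.748 now, so the licensor offers 11.748, keeping 108.252.
Round 3 (the licensee proposes): the licensor can get 108.252 next round, worth 0.89 × 108.252 = 96.34428 now; the licensee offers that and keeps 23.65572.
Round 2 (the licensor proposes): the licensee can get 23.65572 next round, worth 0.89 × 23.65572 = 21.0535908 now, so the licensor offers 21.0535908, keeping 98.9464092.
Round 1 (the licensee proposes): the licensor can get 98.9464092 next round, worth 0.89 × 98.9464092 = 88.062304188 now. The licensee offers 88.062304188 and keeps 120 − 88.062304188 = 31.937695812.

88.06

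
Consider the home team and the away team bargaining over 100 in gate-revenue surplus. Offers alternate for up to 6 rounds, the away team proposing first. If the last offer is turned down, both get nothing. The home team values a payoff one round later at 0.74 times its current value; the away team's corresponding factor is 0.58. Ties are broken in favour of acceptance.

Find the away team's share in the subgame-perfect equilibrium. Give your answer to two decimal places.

Round 6 (the home team proposes): the away team will accept anything ≥ 0, so the home team offers 0 and keeps 100.
Round 5 (the away team proposes): the home team can get 100 next round, worth 0.74 × 100 = 74 now; the away team offers that and keeps 26.
Round 4 (the home team proposes): the away team can get 26 next round, worth 0.58 × 26 = 15.08 now; the home team offers that and keeps 84.92.
Round 3 (the away team proposes): the home team can get 84.92 next round, worth 0.74 × 84.92 = 62.8408 now, so the away team offers 62.8408, keeping 37.1592.
Round 2 (the home team proposes): the away team can get 37.1592 next round, worth 0.58 × 37.1592 = 21.552336 now; the home team offers that and keeps 78.447664.
Round 1 (the away team proposes): the home team can get 78.447664 next round, worth 0.74 × 78.447664 = 58.05127136 now. The away team offers 58.05127136 and keeps 100 − 58.05127136 = 41.94872864.

41.95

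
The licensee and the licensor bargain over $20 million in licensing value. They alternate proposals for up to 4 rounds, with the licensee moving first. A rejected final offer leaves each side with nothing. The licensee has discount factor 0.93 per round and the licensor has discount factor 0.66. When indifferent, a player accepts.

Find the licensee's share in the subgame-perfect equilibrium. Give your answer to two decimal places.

By backward induction:
Round 4 (the licensor proposes): the licensee will accept anything ≥ 0, so the licensor offers 0 and keeps 20.
Round 3 (the licensee proposes): the licensor can get 20 next round, worth 0.66 × 20 = 13.2 now; the licensee offers that and keeps 6.8.
Round 2 (the licensor proposes): the licensee can get 6.8 next round, worth 0.93 × 6.8 = 6.324 now. The licensor offers 6.324 and keeps 20 − 6.324 = 13.676.
Round 1 (the licensee proposes): the licensor can get 13.676 next round, worth 0.66 × 13.676 = 9.02616 now; the licensee offers that and keeps 10.97384.

10.97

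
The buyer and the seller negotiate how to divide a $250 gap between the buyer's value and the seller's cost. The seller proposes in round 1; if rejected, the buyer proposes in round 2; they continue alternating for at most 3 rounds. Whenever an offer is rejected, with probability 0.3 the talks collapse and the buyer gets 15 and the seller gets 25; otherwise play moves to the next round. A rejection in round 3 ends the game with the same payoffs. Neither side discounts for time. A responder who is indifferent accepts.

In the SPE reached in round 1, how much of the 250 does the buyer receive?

By backward induction:
Round 3 (the seller proposes): the buyer gets 15 if talks fail, so the seller offers 15 and keeps 235.
Round 2 (the buyer proposes): rejecting gives the seller an expected 0.7 × 235 + 0.3 × 25 = 172, so the buyer offers 172, keeping 78.
Round 1 (the seller proposes): rejecting gives the buyer an expected 0.7 × 78 + 0.3 × 15 = 59.1. The seller offers 59.1 and keeps 250 − 59.1 = 190.9.

59.1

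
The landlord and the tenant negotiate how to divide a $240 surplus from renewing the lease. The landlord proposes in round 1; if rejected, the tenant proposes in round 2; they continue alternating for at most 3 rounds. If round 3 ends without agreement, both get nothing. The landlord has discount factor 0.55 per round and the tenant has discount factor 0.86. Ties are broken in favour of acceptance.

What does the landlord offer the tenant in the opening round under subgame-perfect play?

Round 3 (the landlord proposes): the tenant will accept anything ≥ 0, so the landlord offers 0 and keeps 240.
Round 2 (the tenant proposes): the landlord can get 240 next round, worth 0.55 × 240 = 132 now; the tenant offers that and keeps 108.
Round 1 (the landlord proposes): the tenant can get 108 next round, worth 0.86 × 108 = 92.88 now. The landlord offers 92.88 and keeps 240 − 92.88 = 147.12.

92.88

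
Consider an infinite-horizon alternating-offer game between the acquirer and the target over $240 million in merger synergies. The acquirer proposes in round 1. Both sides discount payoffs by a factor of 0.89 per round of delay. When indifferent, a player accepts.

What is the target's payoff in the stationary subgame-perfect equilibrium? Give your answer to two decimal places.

When the acquirer proposes, the target accepts any offer worth at least 0.89 times what the target would get by proposing next round; and vice versa.
This gives x = 240 − 0.89y and y = 240 − 0.89x, where x and y are each side's share when it proposes.
Hence (1 − 0.89·0.89)x = 240(1 − 0.89), i.e. 0.2079·x = 26.4.
x ≈ 126.9841; the target's share is 240 − x ≈ 113.0159.

113.02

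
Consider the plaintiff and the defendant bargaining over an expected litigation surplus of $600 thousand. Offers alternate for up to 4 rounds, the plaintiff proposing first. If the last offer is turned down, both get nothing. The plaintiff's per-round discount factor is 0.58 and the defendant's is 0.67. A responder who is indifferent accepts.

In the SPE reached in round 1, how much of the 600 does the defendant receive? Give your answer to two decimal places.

Work backward from the last round.
Round 4 (the defendant proposes): rejection yields 0 for the plaintiff; the defendant offers 0 and keeps 600.
Round 3 (the plaintiff proposes): the defendant can get 600 next round, worth 0.67 × 600 = 402 now; the plaintiff offers that and keeps 198.
Round 2 (the defendant proposes): the plaintiff can get 198 next round, worth 0.58 × 198 = 114.84 now. The defendant offers 114.84 and keeps 600 − 114.84 = 485.16.
Round 1 (the plaintiff proposes): the defendant can get 485.16 next round, worth 0.67 × 485.16 = 325.0572 now. The plaintiff offers 325.0572 and keeps 600 − 325.0572 = 274.9428.

325.06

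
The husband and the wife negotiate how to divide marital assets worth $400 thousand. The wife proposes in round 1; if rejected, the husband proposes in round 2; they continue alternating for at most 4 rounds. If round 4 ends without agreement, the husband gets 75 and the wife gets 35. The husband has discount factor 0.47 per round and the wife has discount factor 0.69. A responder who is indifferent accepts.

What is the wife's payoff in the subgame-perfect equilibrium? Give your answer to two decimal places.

286.09

Round 4 (the husband proposes): the wife gets 35 if talks fail, so the husband offers 35 and keeps 365.
Round 3 (the wife proposes): the husband can get 365 next round, worth 0.47 × 365 = 171.55 now; the wife offers that and keeps 228.45.
Round 2 (the husband proposes): the wife can get 228.45 next round, worth 0.69 × 228.45 = 157.6305 now, so the husband offers 157.6305, keeping 242.3695.
Round 1 (the wife proposes): the husband can get 242.3695 next round, worth 0.47 × 242.3695 = 113.913665 now; the wife offers that and keeps 286.086335.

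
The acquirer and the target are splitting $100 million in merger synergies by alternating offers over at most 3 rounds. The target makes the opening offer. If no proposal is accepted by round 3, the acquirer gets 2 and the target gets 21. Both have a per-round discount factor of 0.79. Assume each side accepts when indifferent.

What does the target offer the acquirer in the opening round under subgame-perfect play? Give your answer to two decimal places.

17.84

Round 3 (the target proposes): the acquirer gets 2 if talks fail, so the target offers 2 and keeps 98.
Round 2 (the acquirer proposes): the target can get 98 next round, worth 0.79 × 98 = 77.42 now. The acquirer offers 77.42 and keeps 100 − 77.42 = 22.58.
Round 1 (the target proposes): the acquirer can get 22.58 next round, worth 0.79 × 22.58 = 17.8382 now. The target offers 17.8382 and keeps 100 − 17.8382 = 82.1618.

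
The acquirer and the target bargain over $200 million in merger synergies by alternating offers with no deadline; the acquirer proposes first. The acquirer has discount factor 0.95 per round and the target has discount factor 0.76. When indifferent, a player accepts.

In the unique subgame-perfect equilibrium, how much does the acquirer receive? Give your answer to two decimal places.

In a stationary SPE each proposer offers the other exactly their discounted continuation value.
If the acquirer keeps x when proposing and the target keeps y when proposing, then x = 200 − 0.76y and y = 200 − 0.95x.
Solving: x = 200(1 − 0.76) / (1 − 0.95·0.76) = 48 / 0.278 ≈ 172.6619.
The target gets 200 − 172.6619 ≈ 27.3381.

172.66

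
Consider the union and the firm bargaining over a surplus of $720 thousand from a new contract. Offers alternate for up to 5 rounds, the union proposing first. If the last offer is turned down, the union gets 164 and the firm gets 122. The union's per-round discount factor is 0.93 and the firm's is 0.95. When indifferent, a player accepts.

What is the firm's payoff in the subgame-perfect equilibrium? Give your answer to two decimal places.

Work backward from the last round.
Round 5 (the union proposes): the firm gets 122 if talks fail, so the union offers 122 and keeps 598.
Round 4 (the firm proposes): the union can get 598 next round, worth 0.93 × 598 = 556.14 now; the firm offers that and keeps 163.86.
Round 3 (the union proposes): the firm can get 163.86 next round, worth 0.95 × 163.86 = 155.667 now; the union offers that and keeps 564.333.
Round 2 (the firm proposes): the union can get 564.333 next round, worth 0.93 × 564.333 = 524.82969 now. The firm offers 524.82969 and keeps 720 − 524.82969 = 195.17031.
Round 1 (the union proposes): the firm can get 195.17031 next round, worth 0.95 × 195.17031 = 185.4117945 now, so the union offers 185.4117945, keeping 534.5882055.

185.41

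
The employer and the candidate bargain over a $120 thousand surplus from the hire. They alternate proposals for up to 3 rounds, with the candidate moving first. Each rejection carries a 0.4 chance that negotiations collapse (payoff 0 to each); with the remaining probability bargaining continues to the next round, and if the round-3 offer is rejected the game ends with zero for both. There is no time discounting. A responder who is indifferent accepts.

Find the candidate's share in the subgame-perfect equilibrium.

Round 3 (the candidate proposes): rejection yields 0 for the employer; the candidate offers 0 and keeps 120.
Round 2 (the employer proposes): rejecting gives the candidate an expected 0.6 × 120 = 72, so the employer offers 72, keeping 48.
Round 1 (the candidate proposes): rejecting gives the employer an expected 0.6 × 48 = 28.8; the candidate offers that and keeps 91.2.

91.2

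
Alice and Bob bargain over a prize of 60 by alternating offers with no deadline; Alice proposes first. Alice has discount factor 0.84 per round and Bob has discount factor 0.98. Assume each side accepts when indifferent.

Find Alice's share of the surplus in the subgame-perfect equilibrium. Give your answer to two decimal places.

When Alice proposes, Bob accepts any offer worth at least 0.98 times what Bob would get by proposing next round; and vice versa.
This gives x = 60 − 0.98y and y = 60 − 0.84x, where x and y are each side's share when it proposes.
Hence (1 − 0.98·0.84)x = 60(1 − 0.98), i.e. 0.1768·x = 1.2.
x ≈ 6.7873; Bob's share is 60 − x ≈ 53.2127.

6.79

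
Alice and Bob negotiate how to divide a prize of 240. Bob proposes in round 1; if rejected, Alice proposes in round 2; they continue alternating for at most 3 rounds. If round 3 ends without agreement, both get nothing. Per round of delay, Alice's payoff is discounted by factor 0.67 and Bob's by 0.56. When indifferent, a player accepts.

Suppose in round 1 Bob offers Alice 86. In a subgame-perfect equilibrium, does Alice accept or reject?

Accept

Round 3 (Bob proposes): Alice will accept anything ≥ 0, so Bob offers 0 and keeps 240.
Round 2 (Alice proposes): Bob can get 240 next round, worth 0.56 × 240 = 134.4 now; Alice offers that and keeps 105.6.
So by rejecting in round 1, Alice gets 105.6 next round, worth 0.67 × 105.6 = 70.752 now.
Offer 86 ≥ 70.752, so Alice accepts.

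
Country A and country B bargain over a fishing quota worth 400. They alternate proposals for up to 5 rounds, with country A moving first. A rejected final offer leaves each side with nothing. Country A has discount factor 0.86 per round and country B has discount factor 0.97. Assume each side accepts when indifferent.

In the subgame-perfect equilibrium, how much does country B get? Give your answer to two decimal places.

By backward induction:
Round 5 (country A proposes): rejection yields 0 for country B; country A offers 0 and keeps 400.
Round 4 (country B proposes): country A can get 400 next round, worth 0.86 × 400 = 344 now, so country B offers 344, keeping 56.
Round 3 (country A proposes): country B can get 56 next round, worth 0.97 × 56 = 54.32 now. Country A offers 54.32 and keeps 400 − 54.32 = 345.68.
Round 2 (country B proposes): country A can get 345.68 next round, worth 0.86 × 345.68 = 297.2848 now; country B offers that and keeps 102.7152.
Round 1 (country A proposes): country B can get 102.7152 next round, worth 0.97 × 102.7152 = 99.633744 now. Country A offers 99.633744 and keeps 400 − 99.633744 = 300.366256.

99.63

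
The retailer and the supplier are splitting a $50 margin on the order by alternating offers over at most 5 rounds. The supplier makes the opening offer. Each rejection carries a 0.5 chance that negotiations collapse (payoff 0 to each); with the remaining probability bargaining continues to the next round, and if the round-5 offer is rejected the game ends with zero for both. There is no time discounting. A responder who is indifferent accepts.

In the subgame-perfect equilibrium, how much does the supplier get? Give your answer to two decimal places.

34.38

Round 5 (the supplier proposes): the retailer will accept anything ≥ 0, so the supplier offers 0 and keeps 50.
Round 4 (the retailer proposes): rejecting gives the supplier an expected 0.5 × 50 = 25. The retailer offers 25 and keeps 50 − 25 = 25.
Round 3 (the supplier proposes): rejecting gives the retailer an expected 0.5 × 25 = 12.5. The supplier offers 12.5 and keeps 50 − 12.5 = 37.5.
Round 2 (the retailer proposes): rejecting gives the supplier an expected 0.5 × 37.5 = 18.75. The retailer offers 18.75 and keeps 50 − 18.75 = 31.25.
Round 1 (the supplier proposes): rejecting gives the retailer an expected 0.5 × 31.25 = 15.625, so the supplier offers 15.625, keeping 34.375.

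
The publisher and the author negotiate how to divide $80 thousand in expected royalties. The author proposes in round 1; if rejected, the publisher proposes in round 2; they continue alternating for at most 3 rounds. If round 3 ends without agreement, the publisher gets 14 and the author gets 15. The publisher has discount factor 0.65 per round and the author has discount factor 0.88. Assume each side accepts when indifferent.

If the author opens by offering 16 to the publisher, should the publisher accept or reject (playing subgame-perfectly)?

Accept

Round 3 (the author proposes): the publisher gets 14 if talks fail, so the author offers 14 and keeps 66.
Round 2 (the publisher proposes): the author can get 66 next round, worth 0.88 × 66 = 58.08 now. The publisher offers 58.08 and keeps 80 − 58.08 = 21.92.
So by rejecting in round 1, the publisher gets 21.92 next round, worth 0.65 × 21.92 = 14.248 now.
Offer 16 ≥ 14.248, so the publisher accepts.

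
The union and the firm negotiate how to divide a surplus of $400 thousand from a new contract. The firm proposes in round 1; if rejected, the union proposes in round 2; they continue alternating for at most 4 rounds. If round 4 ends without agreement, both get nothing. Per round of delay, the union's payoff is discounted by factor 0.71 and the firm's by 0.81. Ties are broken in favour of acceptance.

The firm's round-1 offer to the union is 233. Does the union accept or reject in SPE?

Round 4 (the union proposes): rejection yields 0 for the firm; the union offers 0 and keeps 400.
Round 3 (the firm proposes): the union can get 400 next round, worth 0.71 × 400 = 284 now; the firm offers that and keeps 116.
Round 2 (the union proposes): the firm can get 116 next round, worth 0.81 × 116 = 93.96 now. The union offers 93.96 and keeps 400 − 93.96 = 306.04.
So by rejecting in round 1, the union gets 306.04 next round, worth 0.71 × 306.04 = 217.2884 now.
Offer 233 ≥ 217.2884, so the union accepts.

Accept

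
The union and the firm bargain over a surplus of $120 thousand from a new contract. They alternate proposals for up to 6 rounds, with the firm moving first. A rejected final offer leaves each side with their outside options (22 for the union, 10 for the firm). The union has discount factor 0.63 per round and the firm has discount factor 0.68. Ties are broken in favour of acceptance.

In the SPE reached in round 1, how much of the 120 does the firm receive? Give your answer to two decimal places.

72.73

Round 6 (the union proposes): the firm gets 10 if talks fail, so the union offers 10 and keeps 110.
Round 5 (the firm proposes): the union can get 110 next round, worth 0.63 × 110 = 69.3 now, so the firm offers 69.3, keeping 50.7.
Round 4 (the union proposes): the firm can get 50.7 next round, worth 0.68 × 50.7 = 34.476 now; the union offers that and keeps 85.524.
Round 3 (the firm proposes): the union can get 85.524 next round, worth 0.63 × 85.524 = 53.88012 now; the firm offers that and keeps 66.11988.
Round 2 (the union proposes): the firm can get 66.11988 next round, worth 0.68 × 66.11988 = 44.9615184 now, so the union offers 44.9615184, keeping 75.0384816.
Round 1 (the firm proposes): the union can get 75.0384816 next round, worth 0.63 × 75.0384816 = 47.274243408 now, so the firm offers 47.274243408, keeping 72.725756592.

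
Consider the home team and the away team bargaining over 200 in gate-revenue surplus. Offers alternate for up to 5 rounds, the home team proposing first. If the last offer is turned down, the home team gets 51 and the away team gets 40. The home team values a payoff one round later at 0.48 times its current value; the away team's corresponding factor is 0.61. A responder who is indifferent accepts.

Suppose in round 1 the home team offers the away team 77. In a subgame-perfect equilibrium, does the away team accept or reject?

Reject

Work out the away team's continuation value if the offer is rejected.
Round 5 (the home team proposes): the away team gets 40 if talks fail, so the home team offers 40 and keeps 160.
Round 4 (the away team proposes): the home team can get 160 next round, worth 0.48 × 160 = 76.8 now, so the away team offers 76.8, keeping 123.2.
Round 3 (the home team proposes): the away team can get 123.2 next round, worth 0.61 × 123.2 = 75.152 now, so the home team offers 75.152, keeping 124.848.
Round 2 (the away team proposes): the home team can get 124.848 next round, worth 0.48 × 124.848 = 59.92704 now, so the away team offers 59.92704, keeping 140.07296.
So by rejecting in round 1, the away team gets 140.07296 next round, worth 0.61 × 140.07296 = 85.4445056 now.
Offer 77 < 85.4445056, so the away team rejects.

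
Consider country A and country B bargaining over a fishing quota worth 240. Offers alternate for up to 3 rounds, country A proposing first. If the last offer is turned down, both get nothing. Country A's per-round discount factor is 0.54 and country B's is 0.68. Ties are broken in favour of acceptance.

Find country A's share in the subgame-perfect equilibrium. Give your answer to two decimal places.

164.93

Work backward from the last round.
Round 3 (country A proposes): rejection yields 0 for country B; country A offers 0 and keeps 240.
Round 2 (country B proposes): country A can get 240 next round, worth 0.54 × 240 = 129.6 now; country B offers that and keeps 110.4.
Round 1 (country A proposes): country B can get 110.4 next round, worth 0.68 × 110.4 = 75.072 now, so country A offers 75.072, keeping 164.928.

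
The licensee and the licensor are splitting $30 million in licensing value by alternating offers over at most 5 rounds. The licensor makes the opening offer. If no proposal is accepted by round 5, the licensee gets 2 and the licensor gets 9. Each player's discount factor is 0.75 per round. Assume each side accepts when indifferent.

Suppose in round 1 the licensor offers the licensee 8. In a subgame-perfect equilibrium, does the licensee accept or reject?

Work out the licensee's continuation value if the offer is rejected.
Round 5 (the licensor proposes): the licensee gets 2 if talks fail, so the licensor offers 2 and keeps 28.
Round 4 (the licensee proposes): the licensor can get 28 next round, worth 0.75 × 28 = 21 now; the licensee offers that and keeps 9.
Round 3 (the licensor proposes): the licensee can get 9 next round, worth 0.75 × 9 = 6.75 now, so the licensor offers 6.75, keeping 23.25.
Round 2 (the licensee proposes): the licensor can get 23.25 next round, worth 0.75 × 23.25 = 17.4375 now, so the licensee offers 17.4375, keeping 12.5625.
So by rejecting in round 1, the licensee gets 12.5625 next round, worth 0.75 × 12.5625 = 9.421875 now.
Offer 8 < 9.421875, so the licensee rejects.

Reject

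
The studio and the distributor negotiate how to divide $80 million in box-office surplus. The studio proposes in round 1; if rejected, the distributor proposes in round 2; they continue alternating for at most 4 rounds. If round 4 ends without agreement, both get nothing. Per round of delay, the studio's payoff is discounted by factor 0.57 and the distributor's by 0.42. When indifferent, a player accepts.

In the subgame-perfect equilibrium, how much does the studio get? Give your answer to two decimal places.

Round 4 (the distributor proposes): the studio will accept anything ≥ 0, so the distributor offers 0 and keeps 80.
Round 3 (the studio proposes): the distributor can get 80 next round, worth 0.42 × 80 = 33.6 now. The studio offers 33.6 and keeps 80 − 33.6 = 46.4.
Round 2 (the distributor proposes): the studio can get 46.4 next round, worth 0.57 × 46.4 = 26.448 now, so the distributor offers 26.448, keeping 53.552.
Round 1 (the studio proposes): the distributor can get 53.552 next round, worth 0.42 × 53.552 = 22.49184 now; the studio offers that and keeps 57.50816.

57.51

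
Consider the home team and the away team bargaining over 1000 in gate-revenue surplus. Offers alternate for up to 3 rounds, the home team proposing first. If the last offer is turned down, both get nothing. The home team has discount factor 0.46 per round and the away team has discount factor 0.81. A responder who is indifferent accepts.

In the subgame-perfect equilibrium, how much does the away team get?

Round 3 (the home team proposes): the away team will accept anything ≥ 0, so the home team offers 0 and keeps 1000.
Round 2 (the away team proposes): the home team can get 1000 next round, worth 0.46 × 1000 = 460 now, so the away team offers 460, keeping 540.
Round 1 (the home team proposes): the away team can get 540 next round, worth 0.81 × 540 = 437.4 now. The home team offers 437.4 and keeps 1000 − 437.4 = 562.6.

437.4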